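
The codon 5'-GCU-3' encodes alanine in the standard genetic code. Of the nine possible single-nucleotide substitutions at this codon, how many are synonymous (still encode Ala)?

3

Position 1: none → 0 synonymous.
Position 2: none → 0 synonymous.
Position 3: GCC, GCA, GCG → 3 synonymous.
Total: 0 + 0 + 3 = 3.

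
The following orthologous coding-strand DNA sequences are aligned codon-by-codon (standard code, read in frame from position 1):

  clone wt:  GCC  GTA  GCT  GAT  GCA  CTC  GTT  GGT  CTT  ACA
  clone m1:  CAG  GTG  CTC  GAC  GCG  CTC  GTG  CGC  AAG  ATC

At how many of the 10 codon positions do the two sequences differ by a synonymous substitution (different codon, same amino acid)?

4

Codon 1: GCC Ala / CAG Gln — nonsynonymous.
Codon 2: GTA Val / GTG Val — synonymous.
Codon 3: GCT Ala / CTC Leu — nonsynonymous.
Codon 4: GAT Asp / GAC Asp — synonymous.
Codon 5: GCA Ala / GCG Ala — synonymous.
Codon 6: CTC Leu / CTC Leu — identical.
Codon 7: GTT Val / GTG Val — synonymous.
Codon 8: GGT Gly / CGC Arg — nonsynonymous.
Codon 9: CTT Leu / AAG Lys — nonsynonymous.
Codon 10: ACA Thr / ATC Ile — nonsynonymous.
Synonymous differences: 4.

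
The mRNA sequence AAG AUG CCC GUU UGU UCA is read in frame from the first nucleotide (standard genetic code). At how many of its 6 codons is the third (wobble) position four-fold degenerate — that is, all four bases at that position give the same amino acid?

3

Codon 1 AAG (Lys): third position 2-fold.
Codon 2 AUG (Met): third position 1-fold.
Codon 3 CCC (Pro): third position 4-fold.
Codon 4 GUU (Val): third position 4-fold.
Codon 5 UGU (Cys): third position 2-fold.
Codon 6 UCA (Ser): third position 4-fold.
Four-fold degenerate third positions: 3.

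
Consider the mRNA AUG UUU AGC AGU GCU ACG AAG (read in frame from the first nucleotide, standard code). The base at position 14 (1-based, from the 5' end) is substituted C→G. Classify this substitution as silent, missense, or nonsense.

Position 14 falls in codon 5: GCU → Ala.
After the substitution the codon is GGU → Gly.
Ala ≠ Gly, so this is a missense mutation.

missense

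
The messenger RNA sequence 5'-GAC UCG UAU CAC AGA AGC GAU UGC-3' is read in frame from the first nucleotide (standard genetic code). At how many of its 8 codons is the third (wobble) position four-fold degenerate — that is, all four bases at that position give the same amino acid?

Codon 1 GAC (Asp): third position 2-fold.
Codon 2 UCG (Ser): third position 4-fold.
Codon 3 UAU (Tyr): third position 2-fold.
Codon 4 CAC (His): third position 2-fold.
Codon 5 AGA (Arg): third position 2-fold.
Codon 6 AGC (Ser): third position 2-fold.
Codon 7 GAU (Asp): third position 2-fold.
Codon 8 UGC (Cys): third position 2-fold.
Four-fold degenerate third positions: 1.

1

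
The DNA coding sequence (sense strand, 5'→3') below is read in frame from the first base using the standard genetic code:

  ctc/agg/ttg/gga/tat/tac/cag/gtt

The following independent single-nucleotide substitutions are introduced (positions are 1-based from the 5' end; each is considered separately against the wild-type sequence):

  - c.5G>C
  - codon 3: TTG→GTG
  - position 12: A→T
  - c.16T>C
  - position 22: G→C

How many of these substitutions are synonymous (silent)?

Codon 2: AGG (Arg) → ACG (Thr) — missense.
Codon 3: TTG (Leu) → GTG (Val) — missense.
Codon 4: GGA (Gly) → GGT (Gly) — synonymous.
Codon 6: TAC (Tyr) → CAC (His) — missense.
Codon 8: GTT (Val) → CTT (Leu) — missense.
Synonymous: 1 of 5.

1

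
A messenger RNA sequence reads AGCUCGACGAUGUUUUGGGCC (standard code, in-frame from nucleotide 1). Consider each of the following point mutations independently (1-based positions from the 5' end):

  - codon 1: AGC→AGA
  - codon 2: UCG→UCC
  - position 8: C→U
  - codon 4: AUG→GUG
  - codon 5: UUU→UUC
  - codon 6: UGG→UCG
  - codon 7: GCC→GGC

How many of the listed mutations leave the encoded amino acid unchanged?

Codon 1: AGC (Ser) → AGA (Arg) — missense.
Codon 2: UCG (Ser) → UCC (Ser) — synonymous.
Codon 3: ACG (Thr) → AUG (Met) — missense.
Codon 4: AUG (Met) → GUG (Val) — missense.
Codon 5: UUU (Phe) → UUC (Phe) — synonymous.
Codon 6: UGG (Trp) → UCG (Ser) — missense.
Codon 7: GCC (Ala) → GGC (Gly) — missense.
Synonymous: 2 of 7.

2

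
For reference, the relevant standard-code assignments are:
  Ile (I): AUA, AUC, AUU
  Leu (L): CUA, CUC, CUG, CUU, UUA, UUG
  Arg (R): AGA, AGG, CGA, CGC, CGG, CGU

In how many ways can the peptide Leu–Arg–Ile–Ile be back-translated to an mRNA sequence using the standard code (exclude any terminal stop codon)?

Leu: 6 codons.
Arg: 6 codons.
Ile: 3 codons.
Ile: 3 codons.
6 × 6 × 3 × 3 = 324.

324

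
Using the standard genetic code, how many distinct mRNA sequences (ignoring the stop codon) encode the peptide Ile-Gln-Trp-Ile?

18

Ile: 3 codons.
Gln: 2 codons.
Trp: 1 codon.
Ile: 3 codons.
3 × 2 × 1 × 3 = 18.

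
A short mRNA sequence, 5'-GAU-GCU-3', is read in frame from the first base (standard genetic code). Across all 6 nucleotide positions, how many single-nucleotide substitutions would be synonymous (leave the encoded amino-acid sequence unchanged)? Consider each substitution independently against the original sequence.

4

Codon 1 (GAU, Asp): 1 synonymous substitution.
Codon 2 (GCU, Ala): 3 synonymous substitutions.
Total: 1 + 3 = 4.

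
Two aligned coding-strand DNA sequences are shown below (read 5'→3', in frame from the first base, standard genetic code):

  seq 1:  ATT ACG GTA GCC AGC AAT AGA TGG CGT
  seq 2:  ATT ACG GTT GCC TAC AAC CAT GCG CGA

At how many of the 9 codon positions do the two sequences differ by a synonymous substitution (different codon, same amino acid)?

3

Codon 1: ATT Ile / ATT Ile — identical.
Codon 2: ACG Thr / ACG Thr — identical.
Codon 3: GTA Val / GTT Val — synonymous.
Codon 4: GCC Ala / GCC Ala — identical.
Codon 5: AGC Ser / TAC Tyr — nonsynonymous.
Codon 6: AAT Asn / AAC Asn — synonymous.
Codon 7: AGA Arg / CAT His — nonsynonymous.
Codon 8: TGG Trp / GCG Ala — nonsynonymous.
Codon 9: CGT Arg / CGA Arg — synonymous.
Synonymous differences: 3.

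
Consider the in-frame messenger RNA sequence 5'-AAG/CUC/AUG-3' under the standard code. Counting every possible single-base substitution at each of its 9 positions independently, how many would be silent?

Codon 1 (AAG, Lys): 1 synonymous substitution.
Codon 2 (CUC, Leu): 3 synonymous substitutions.
Codon 3 (AUG, Met): 0 synonymous substitutions.
Total: 1 + 3 + 0 = 4.

4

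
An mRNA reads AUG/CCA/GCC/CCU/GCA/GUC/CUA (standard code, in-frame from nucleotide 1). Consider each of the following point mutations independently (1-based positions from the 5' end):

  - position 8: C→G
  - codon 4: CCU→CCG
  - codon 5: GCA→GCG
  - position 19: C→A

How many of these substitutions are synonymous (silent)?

2

Codon 3: GCC (Ala) → GGC (Gly) — missense.
Codon 4: CCU (Pro) → CCG (Pro) — synonymous.
Codon 5: GCA (Ala) → GCG (Ala) — synonymous.
Codon 7: CUA (Leu) → AUA (Ile) — missense.
Synonymous: 2 of 4.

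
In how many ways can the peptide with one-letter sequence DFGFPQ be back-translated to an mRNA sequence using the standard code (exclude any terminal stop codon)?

256

Asp: 2 codons.
Phe: 2 codons.
Gly: 4 codons.
Phe: 2 codons.
Pro: 4 codons.
Gln: 2 codons.
2 × 2 × 4 × 2 × 4 × 2 = 256.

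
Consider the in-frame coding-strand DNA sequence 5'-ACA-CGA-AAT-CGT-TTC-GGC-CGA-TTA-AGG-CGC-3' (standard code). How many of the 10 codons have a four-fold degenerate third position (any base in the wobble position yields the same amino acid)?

Codon 1 ACA (Thr): third position 4-fold.
Codon 2 CGA (Arg): third position 4-fold.
Codon 3 AAT (Asn): third position 2-fold.
Codon 4 CGT (Arg): third position 4-fold.
Codon 5 TTC (Phe): third position 2-fold.
Codon 6 GGC (Gly): third position 4-fold.
Codon 7 CGA (Arg): third position 4-fold.
Codon 8 TTA (Leu): third position 2-fold.
Codon 9 AGG (Arg): third position 2-fold.
Codon 10 CGC (Arg): third position 4-fold.
Four-fold degenerate third positions: 6.

6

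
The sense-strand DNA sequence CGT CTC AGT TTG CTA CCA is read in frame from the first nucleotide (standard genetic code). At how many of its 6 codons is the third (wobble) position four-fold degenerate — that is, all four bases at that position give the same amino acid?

Codon 1 CGT (Arg): third position 4-fold.
Codon 2 CTC (Leu): third position 4-fold.
Codon 3 AGT (Ser): third position 2-fold.
Codon 4 TTG (Leu): third position 2-fold.
Codon 5 CTA (Leu): third position 4-fold.
Codon 6 CCA (Pro): third position 4-fold.
Four-fold degenerate third positions: 4.

4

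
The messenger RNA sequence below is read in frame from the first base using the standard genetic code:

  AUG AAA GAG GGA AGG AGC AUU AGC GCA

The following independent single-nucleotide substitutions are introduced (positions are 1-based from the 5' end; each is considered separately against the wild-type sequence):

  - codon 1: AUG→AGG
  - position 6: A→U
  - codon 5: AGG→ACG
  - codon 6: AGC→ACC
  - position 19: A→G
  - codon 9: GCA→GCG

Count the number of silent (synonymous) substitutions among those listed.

Codon 1: AUG (Met) → AGG (Arg) — missense.
Codon 2: AAA (Lys) → AAU (Asn) — missense.
Codon 5: AGG (Arg) → ACG (Thr) — missense.
Codon 6: AGC (Ser) → ACC (Thr) — missense.
Codon 7: AUU (Ile) → GUU (Val) — missense.
Codon 9: GCA (Ala) → GCG (Ala) — synonymous.
Synonymous: 1 of 6.

1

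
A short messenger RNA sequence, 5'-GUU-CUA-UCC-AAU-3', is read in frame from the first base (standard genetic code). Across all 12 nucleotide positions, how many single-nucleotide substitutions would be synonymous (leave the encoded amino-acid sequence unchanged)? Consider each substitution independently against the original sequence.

Codon 1 (GUU, Val): 3 synonymous substitutions.
Codon 2 (CUA, Leu): 4 synonymous substitutions.
Codon 3 (UCC, Ser): 3 synonymous substitutions.
Codon 4 (AAU, Asn): 1 synonymous substitution.
Total: 3 + 4 + 3 + 1 = 11.

11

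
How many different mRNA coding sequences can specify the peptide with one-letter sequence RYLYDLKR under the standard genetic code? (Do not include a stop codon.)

Arg: 6 codons.
Tyr: 2 codons.
Leu: 6 codons.
Tyr: 2 codons.
Asp: 2 codons.
Leu: 6 codons.
Lys: 2 codons.
Arg: 6 codons.
6 × 2 × 6 × 2 × 2 × 6 × 2 × 6 = 20736.

20736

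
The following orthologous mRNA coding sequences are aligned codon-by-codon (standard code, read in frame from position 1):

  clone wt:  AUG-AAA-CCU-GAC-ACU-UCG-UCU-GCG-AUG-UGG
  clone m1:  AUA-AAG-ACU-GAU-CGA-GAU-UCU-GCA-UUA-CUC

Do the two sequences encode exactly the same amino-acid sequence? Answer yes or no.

Codon 1: AUG Met / AUA Ile — nonsynonymous.
Codon 2: AAA Lys / AAG Lys — synonymous.
Codon 3: CCU Pro / ACU Thr — nonsynonymous.
Codon 4: GAC Asp / GAU Asp — synonymous.
Codon 5: ACU Thr / CGA Arg — nonsynonymous.
Codon 6: UCG Ser / GAU Asp — nonsynonymous.
Codon 7: UCU Ser / UCU Ser — identical.
Codon 8: GCG Ala / GCA Ala — synonymous.
Codon 9: AUG Met / UUA Leu — nonsynonymous.
Codon 10: UGG Trp / CUC Leu — nonsynonymous.
Nonsynonymous differences: 6 → different protein.

no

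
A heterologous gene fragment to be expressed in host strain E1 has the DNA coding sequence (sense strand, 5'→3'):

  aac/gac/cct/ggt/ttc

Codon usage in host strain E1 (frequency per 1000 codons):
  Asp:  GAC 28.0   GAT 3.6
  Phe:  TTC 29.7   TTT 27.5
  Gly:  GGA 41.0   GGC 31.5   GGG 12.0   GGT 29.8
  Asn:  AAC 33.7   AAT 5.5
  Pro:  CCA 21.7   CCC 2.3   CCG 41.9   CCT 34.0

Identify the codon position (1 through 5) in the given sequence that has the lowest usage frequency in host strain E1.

Codon 1 AAC (Asn): 33.7 per 1000.
Codon 2 GAC (Asp): 28.0 per 1000.
Codon 3 CCT (Pro): 34.0 per 1000.
Codon 4 GGT (Gly): 29.8 per 1000.
Codon 5 TTC (Phe): 29.7 per 1000.
Lowest frequency is 28.0 at codon 2.

2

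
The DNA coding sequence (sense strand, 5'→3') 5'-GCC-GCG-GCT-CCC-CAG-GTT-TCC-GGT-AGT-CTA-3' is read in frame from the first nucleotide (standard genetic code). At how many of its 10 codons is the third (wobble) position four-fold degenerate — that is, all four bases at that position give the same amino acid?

8

Codon 1 GCC (Ala): third position 4-fold.
Codon 2 GCG (Ala): third position 4-fold.
Codon 3 GCT (Ala): third position 4-fold.
Codon 4 CCC (Pro): third position 4-fold.
Codon 5 CAG (Gln): third position 2-fold.
Codon 6 GTT (Val): third position 4-fold.
Codon 7 TCC (Ser): third position 4-fold.
Codon 8 GGT (Gly): third position 4-fold.
Codon 9 AGT (Ser): third position 2-fold.
Codon 10 CTA (Leu): third position 4-fold.
Four-fold degenerate third positions: 8.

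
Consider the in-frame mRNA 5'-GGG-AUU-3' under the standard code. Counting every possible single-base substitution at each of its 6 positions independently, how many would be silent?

Codon 1 (GGG, Gly): 3 synonymous substitutions.
Codon 2 (AUU, Ile): 2 synonymous substitutions.
Total: 3 + 2 = 5.

5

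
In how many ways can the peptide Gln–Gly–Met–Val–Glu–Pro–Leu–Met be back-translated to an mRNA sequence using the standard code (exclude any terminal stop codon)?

1536

Gln: 2 codons.
Gly: 4 codons.
Met: 1 codon.
Val: 4 codons.
Glu: 2 codons.
Pro: 4 codons.
Leu: 6 codons.
Met: 1 codon.
2 × 4 × 1 × 4 × 2 × 4 × 6 × 1 = 1536.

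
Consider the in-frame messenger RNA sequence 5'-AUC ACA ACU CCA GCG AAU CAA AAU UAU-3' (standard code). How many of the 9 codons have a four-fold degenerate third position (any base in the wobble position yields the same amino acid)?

4

Codon 1 AUC (Ile): third position 3-fold.
Codon 2 ACA (Thr): third position 4-fold.
Codon 3 ACU (Thr): third position 4-fold.
Codon 4 CCA (Pro): third position 4-fold.
Codon 5 GCG (Ala): third position 4-fold.
Codon 6 AAU (Asn): third position 2-fold.
Codon 7 CAA (Gln): third position 2-fold.
Codon 8 AAU (Asn): third position 2-fold.
Codon 9 UAU (Tyr): third position 2-fold.
Four-fold degenerate third positions: 4.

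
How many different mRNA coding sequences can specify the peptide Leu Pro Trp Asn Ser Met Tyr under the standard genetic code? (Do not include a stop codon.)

576

Leu: 6 codons.
Pro: 4 codons.
Trp: 1 codon.
Asn: 2 codons.
Ser: 6 codons.
Met: 1 codon.
Tyr: 2 codons.
6 × 4 × 1 × 2 × 6 × 1 × 2 = 576.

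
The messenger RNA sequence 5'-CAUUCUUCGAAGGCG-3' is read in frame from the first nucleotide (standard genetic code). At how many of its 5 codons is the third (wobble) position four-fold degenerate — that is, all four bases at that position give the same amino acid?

Codon 1 CAU (His): third position 2-fold.
Codon 2 UCU (Ser): third position 4-fold.
Codon 3 UCG (Ser): third position 4-fold.
Codon 4 AAG (Lys): third position 2-fold.
Codon 5 GCG (Ala): third position 4-fold.
Four-fold degenerate third positions: 3.

3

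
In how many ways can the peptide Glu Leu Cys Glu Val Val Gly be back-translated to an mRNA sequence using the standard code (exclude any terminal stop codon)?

Glu: 2 codons.
Leu: 6 codons.
Cys: 2 codons.
Glu: 2 codons.
Val: 4 codons.
Val: 4 codons.
Gly: 4 codons.
2 × 6 × 2 × 2 × 4 × 4 × 4 = 3072.

3072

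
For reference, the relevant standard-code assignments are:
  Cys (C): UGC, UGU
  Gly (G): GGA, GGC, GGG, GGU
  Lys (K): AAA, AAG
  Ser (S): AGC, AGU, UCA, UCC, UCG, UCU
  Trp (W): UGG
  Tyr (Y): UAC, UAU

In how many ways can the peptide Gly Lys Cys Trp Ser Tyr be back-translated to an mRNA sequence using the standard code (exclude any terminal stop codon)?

Gly: 4 codons.
Lys: 2 codons.
Cys: 2 codons.
Trp: 1 codon.
Ser: 6 codons.
Tyr: 2 codons.
4 × 2 × 2 × 1 × 6 × 2 = 192.

192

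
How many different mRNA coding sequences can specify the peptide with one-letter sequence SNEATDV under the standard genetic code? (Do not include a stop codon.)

Ser: 6 codons.
Asn: 2 codons.
Glu: 2 codons.
Ala: 4 codons.
Thr: 4 codons.
Asp: 2 codons.
Val: 4 codons.
6 × 2 × 2 × 4 × 4 × 2 × 4 = 3072.

3072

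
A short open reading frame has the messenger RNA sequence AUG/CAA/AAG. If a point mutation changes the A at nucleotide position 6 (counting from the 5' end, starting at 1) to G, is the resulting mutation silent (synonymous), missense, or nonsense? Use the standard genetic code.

Position 6 falls in codon 2: CAA → Gln.
After the substitution the codon is CAG → Gln.
Both encode Gln, so the change is synonymous.

silent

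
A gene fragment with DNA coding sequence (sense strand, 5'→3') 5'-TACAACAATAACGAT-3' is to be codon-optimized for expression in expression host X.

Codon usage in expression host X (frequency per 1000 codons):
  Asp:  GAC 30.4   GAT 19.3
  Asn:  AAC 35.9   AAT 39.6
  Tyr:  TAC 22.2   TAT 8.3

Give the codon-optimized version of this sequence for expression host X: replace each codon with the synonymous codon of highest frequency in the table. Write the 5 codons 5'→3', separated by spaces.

Codon 1 (Tyr): best is TAC at 22.2.
Codon 2 (Asn): best is AAT at 39.6.
Codon 3 (Asn): best is AAT at 39.6.
Codon 4 (Asn): best is AAT at 39.6.
Codon 5 (Asp): best is GAC at 30.4.

TAC AAT AAT AAT GAC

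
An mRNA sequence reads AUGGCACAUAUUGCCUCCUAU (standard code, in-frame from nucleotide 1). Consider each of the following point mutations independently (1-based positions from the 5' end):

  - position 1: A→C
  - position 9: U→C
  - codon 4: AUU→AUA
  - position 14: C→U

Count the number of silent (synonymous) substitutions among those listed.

Codon 1: AUG (Met) → CUG (Leu) — missense.
Codon 3: CAU (His) → CAC (His) — synonymous.
Codon 4: AUU (Ile) → AUA (Ile) — synonymous.
Codon 5: GCC (Ala) → GUC (Val) — missense.
Synonymous: 2 of 4.

2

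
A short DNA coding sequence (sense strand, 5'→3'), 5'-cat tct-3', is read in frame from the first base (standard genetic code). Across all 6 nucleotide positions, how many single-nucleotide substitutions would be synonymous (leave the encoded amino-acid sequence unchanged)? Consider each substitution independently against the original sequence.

4

Codon 1 (CAT, His): 1 synonymous substitution.
Codon 2 (TCT, Ser): 3 synonymous substitutions.
Total: 1 + 3 = 4.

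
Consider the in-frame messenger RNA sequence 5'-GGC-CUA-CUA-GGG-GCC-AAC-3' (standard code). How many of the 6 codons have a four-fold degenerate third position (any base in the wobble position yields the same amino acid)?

5

Codon 1 GGC (Gly): third position 4-fold.
Codon 2 CUA (Leu): third position 4-fold.
Codon 3 CUA (Leu): third position 4-fold.
Codon 4 GGG (Gly): third position 4-fold.
Codon 5 GCC (Ala): third position 4-fold.
Codon 6 AAC (Asn): third position 2-fold.
Four-fold degenerate third positions: 5.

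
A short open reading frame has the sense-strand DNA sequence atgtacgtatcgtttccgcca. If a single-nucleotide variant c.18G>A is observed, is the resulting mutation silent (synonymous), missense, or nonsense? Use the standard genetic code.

silent

Position 18 falls in codon 6: CCG → Pro.
After the substitution the codon is CCA → Pro.
Both encode Pro, so the change is synonymous.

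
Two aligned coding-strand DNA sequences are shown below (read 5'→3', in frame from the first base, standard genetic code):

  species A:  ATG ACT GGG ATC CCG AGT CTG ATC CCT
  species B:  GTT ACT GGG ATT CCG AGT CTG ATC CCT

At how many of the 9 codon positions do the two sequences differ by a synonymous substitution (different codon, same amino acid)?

1

Codon 1: ATG Met / GTT Val — nonsynonymous.
Codon 2: ACT Thr / ACT Thr — identical.
Codon 3: GGG Gly / GGG Gly — identical.
Codon 4: ATC Ile / ATT Ile — synonymous.
Codon 5: CCG Pro / CCG Pro — identical.
Codon 6: AGT Ser / AGT Ser — identical.
Codon 7: CTG Leu / CTG Leu — identical.
Codon 8: ATC Ile / ATC Ile — identical.
Codon 9: CCT Pro / CCT Pro — identical.
Synonymous differences: 1.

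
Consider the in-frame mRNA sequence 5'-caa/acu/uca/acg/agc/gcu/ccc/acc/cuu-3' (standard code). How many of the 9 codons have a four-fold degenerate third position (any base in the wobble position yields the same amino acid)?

7

Codon 1 CAA (Gln): third position 2-fold.
Codon 2 ACU (Thr): third position 4-fold.
Codon 3 UCA (Ser): third position 4-fold.
Codon 4 ACG (Thr): third position 4-fold.
Codon 5 AGC (Ser): third position 2-fold.
Codon 6 GCU (Ala): third position 4-fold.
Codon 7 CCC (Pro): third position 4-fold.
Codon 8 ACC (Thr): third position 4-fold.
Codon 9 CUU (Leu): third position 4-fold.
Four-fold degenerate third positions: 7.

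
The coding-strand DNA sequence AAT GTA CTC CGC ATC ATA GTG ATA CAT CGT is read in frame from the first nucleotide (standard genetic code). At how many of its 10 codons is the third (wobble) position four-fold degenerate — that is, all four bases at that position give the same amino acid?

5

Codon 1 AAT (Asn): third position 2-fold.
Codon 2 GTA (Val): third position 4-fold.
Codon 3 CTC (Leu): third position 4-fold.
Codon 4 CGC (Arg): third position 4-fold.
Codon 5 ATC (Ile): third position 3-fold.
Codon 6 ATA (Ile): third position 3-fold.
Codon 7 GTG (Val): third position 4-fold.
Codon 8 ATA (Ile): third position 3-fold.
Codon 9 CAT (His): third position 2-fold.
Codon 10 CGT (Arg): third position 4-fold.
Four-fold degenerate third positions: 5.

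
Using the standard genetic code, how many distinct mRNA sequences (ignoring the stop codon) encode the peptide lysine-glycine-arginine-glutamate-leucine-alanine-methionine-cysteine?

Lys: 2 codons.
Gly: 4 codons.
Arg: 6 codons.
Glu: 2 codons.
Leu: 6 codons.
Ala: 4 codons.
Met: 1 codon.
Cys: 2 codons.
2 × 4 × 6 × 2 × 6 × 4 × 1 × 2 = 4608.

4608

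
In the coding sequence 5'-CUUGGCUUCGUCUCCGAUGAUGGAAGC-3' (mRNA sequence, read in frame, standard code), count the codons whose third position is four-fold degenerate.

5

Codon 1 CUU (Leu): third position 4-fold.
Codon 2 GGC (Gly): third position 4-fold.
Codon 3 UUC (Phe): third position 2-fold.
Codon 4 GUC (Val): third position 4-fold.
Codon 5 UCC (Ser): third position 4-fold.
Codon 6 GAU (Asp): third position 2-fold.
Codon 7 GAU (Asp): third position 2-fold.
Codon 8 GGA (Gly): third position 4-fold.
Codon 9 AGC (Ser): third position 2-fold.
Four-fold degenerate third positions: 5.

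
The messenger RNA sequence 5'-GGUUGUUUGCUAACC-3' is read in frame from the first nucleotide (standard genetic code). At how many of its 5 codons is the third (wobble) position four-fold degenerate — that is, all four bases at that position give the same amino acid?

Codon 1 GGU (Gly): third position 4-fold.
Codon 2 UGU (Cys): third position 2-fold.
Codon 3 UUG (Leu): third position 2-fold.
Codon 4 CUA (Leu): third position 4-fold.
Codon 5 ACC (Thr): third position 4-fold.
Four-fold degenerate third positions: 3.

3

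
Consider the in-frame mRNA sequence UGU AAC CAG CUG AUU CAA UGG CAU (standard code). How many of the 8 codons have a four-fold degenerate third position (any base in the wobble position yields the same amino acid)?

1

Codon 1 UGU (Cys): third position 2-fold.
Codon 2 AAC (Asn): third position 2-fold.
Codon 3 CAG (Gln): third position 2-fold.
Codon 4 CUG (Leu): third position 4-fold.
Codon 5 AUU (Ile): third position 3-fold.
Codon 6 CAA (Gln): third position 2-fold.
Codon 7 UGG (Trp): third position 1-fold.
Codon 8 CAU (His): third position 2-fold.
Four-fold degenerate third positions: 1.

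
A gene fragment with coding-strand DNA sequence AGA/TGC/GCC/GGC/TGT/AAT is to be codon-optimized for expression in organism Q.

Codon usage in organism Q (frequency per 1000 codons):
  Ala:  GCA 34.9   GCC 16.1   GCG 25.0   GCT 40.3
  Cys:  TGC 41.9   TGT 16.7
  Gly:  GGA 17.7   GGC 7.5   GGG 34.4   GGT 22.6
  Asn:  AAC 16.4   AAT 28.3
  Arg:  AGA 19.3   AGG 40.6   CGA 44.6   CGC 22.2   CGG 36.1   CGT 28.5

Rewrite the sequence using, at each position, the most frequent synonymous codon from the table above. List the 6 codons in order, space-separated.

Codon 1 (Arg): best is CGA at 44.6.
Codon 2 (Cys): best is TGC at 41.9.
Codon 3 (Ala): best is GCT at 40.3.
Codon 4 (Gly): best is GGG at 34.4.
Codon 5 (Cys): best is TGC at 41.9.
Codon 6 (Asn): best is AAT at 28.3.

CGA TGC GCT GGG TGC AAT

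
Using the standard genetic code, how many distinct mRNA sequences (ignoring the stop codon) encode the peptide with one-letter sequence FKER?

48

Phe: 2 codons.
Lys: 2 codons.
Glu: 2 codons.
Arg: 6 codons.
2 × 2 × 2 × 6 = 48.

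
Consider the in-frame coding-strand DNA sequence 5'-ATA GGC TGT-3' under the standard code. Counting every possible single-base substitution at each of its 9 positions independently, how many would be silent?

Codon 1 (ATA, Ile): 2 synonymous substitutions.
Codon 2 (GGC, Gly): 3 synonymous substitutions.
Codon 3 (TGT, Cys): 1 synonymous substitution.
Total: 2 + 3 + 1 = 6.

6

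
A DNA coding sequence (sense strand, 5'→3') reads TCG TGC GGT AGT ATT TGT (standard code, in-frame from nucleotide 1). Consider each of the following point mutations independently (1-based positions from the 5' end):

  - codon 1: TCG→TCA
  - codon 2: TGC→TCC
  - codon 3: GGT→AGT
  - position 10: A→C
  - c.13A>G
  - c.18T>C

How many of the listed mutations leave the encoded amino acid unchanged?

Codon 1: TCG (Ser) → TCA (Ser) — synonymous.
Codon 2: TGC (Cys) → TCC (Ser) — missense.
Codon 3: GGT (Gly) → AGT (Ser) — missense.
Codon 4: AGT (Ser) → CGT (Arg) — missense.
Codon 5: ATT (Ile) → GTT (Val) — missense.
Codon 6: TGT (Cys) → TGC (Cys) — synonymous.
Synonymous: 2 of 6.

2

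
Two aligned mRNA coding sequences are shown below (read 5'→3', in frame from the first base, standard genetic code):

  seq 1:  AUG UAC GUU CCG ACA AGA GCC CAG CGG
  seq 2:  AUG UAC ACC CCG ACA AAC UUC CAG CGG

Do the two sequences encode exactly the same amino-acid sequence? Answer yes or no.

Codon 1: AUG Met / AUG Met — identical.
Codon 2: UAC Tyr / UAC Tyr — identical.
Codon 3: GUU Val / ACC Thr — nonsynonymous.
Codon 4: CCG Pro / CCG Pro — identical.
Codon 5: ACA Thr / ACA Thr — identical.
Codon 6: AGA Arg / AAC Asn — nonsynonymous.
Codon 7: GCC Ala / UUC Phe — nonsynonymous.
Codon 8: CAG Gln / CAG Gln — identical.
Codon 9: CGG Arg / CGG Arg — identical.
Nonsynonymous differences: 3 → different protein.

no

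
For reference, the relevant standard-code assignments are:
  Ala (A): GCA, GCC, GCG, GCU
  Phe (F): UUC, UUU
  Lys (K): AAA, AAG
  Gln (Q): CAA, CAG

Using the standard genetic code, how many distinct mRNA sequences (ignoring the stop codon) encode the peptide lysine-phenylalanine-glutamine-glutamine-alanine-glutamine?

Lys: 2 codons.
Phe: 2 codons.
Gln: 2 codons.
Gln: 2 codons.
Ala: 4 codons.
Gln: 2 codons.
2 × 2 × 2 × 2 × 4 × 2 = 128.

128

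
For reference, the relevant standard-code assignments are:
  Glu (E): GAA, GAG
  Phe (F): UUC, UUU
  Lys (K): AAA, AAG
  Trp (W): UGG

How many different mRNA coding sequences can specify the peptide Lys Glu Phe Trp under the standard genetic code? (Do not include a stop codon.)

Lys: 2 codons.
Glu: 2 codons.
Phe: 2 codons.
Trp: 1 codon.
2 × 2 × 2 × 1 = 8.

8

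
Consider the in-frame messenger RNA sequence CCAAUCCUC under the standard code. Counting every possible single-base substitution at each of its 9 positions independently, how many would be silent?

Codon 1 (CCA, Pro): 3 synonymous substitutions.
Codon 2 (AUC, Ile): 2 synonymous substitutions.
Codon 3 (CUC, Leu): 3 synonymous substitutions.
Total: 3 + 2 + 3 = 8.

8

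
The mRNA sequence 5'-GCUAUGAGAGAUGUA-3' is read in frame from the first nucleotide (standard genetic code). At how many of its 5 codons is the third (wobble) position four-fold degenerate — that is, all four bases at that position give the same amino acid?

2

Codon 1 GCU (Ala): third position 4-fold.
Codon 2 AUG (Met): third position 1-fold.
Codon 3 AGA (Arg): third position 2-fold.
Codon 4 GAU (Asp): third position 2-fold.
Codon 5 GUA (Val): third position 4-fold.
Four-fold degenerate third positions: 2.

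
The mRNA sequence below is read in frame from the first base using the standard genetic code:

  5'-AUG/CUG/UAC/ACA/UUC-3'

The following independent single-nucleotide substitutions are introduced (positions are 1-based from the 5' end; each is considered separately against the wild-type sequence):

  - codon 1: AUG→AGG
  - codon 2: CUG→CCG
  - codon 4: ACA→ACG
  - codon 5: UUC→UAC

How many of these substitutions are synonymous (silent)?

Codon 1: AUG (Met) → AGG (Arg) — missense.
Codon 2: CUG (Leu) → CCG (Pro) — missense.
Codon 4: ACA (Thr) → ACG (Thr) — synonymous.
Codon 5: UUC (Phe) → UAC (Tyr) — missense.
Synonymous: 1 of 4.

1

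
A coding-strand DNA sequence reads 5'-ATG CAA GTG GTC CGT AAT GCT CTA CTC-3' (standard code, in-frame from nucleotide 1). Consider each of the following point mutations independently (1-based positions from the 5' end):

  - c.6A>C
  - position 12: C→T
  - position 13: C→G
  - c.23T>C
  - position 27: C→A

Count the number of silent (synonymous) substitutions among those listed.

2

Codon 2: CAA (Gln) → CAC (His) — missense.
Codon 4: GTC (Val) → GTT (Val) — synonymous.
Codon 5: CGT (Arg) → GGT (Gly) — missense.
Codon 8: CTA (Leu) → CCA (Pro) — missense.
Codon 9: CTC (Leu) → CTA (Leu) — synonymous.
Synonymous: 2 of 5.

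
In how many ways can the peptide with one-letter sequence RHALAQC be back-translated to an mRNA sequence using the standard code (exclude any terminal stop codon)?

Arg: 6 codons.
His: 2 codons.
Ala: 4 codons.
Leu: 6 codons.
Ala: 4 codons.
Gln: 2 codons.
Cys: 2 codons.
6 × 2 × 4 × 6 × 4 × 2 × 2 = 4608.

4608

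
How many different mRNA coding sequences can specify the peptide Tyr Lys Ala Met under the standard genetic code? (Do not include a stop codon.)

Tyr: 2 codons.
Lys: 2 codons.
Ala: 4 codons.
Met: 1 codon.
2 × 2 × 4 × 1 = 16.

16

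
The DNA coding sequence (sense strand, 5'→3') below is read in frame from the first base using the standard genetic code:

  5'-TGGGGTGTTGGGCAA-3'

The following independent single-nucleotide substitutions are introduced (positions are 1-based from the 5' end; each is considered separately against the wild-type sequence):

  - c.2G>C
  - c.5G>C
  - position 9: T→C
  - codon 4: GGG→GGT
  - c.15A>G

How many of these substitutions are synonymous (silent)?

3

Codon 1: TGG (Trp) → TCG (Ser) — missense.
Codon 2: GGT (Gly) → GCT (Ala) — missense.
Codon 3: GTT (Val) → GTC (Val) — synonymous.
Codon 4: GGG (Gly) → GGT (Gly) — synonymous.
Codon 5: CAA (Gln) → CAG (Gln) — synonymous.
Synonymous: 3 of 5.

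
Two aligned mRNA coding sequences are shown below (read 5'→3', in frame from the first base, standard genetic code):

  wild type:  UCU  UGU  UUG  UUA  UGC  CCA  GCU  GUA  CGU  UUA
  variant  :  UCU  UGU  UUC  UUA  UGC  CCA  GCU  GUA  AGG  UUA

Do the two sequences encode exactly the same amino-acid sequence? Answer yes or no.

no

Codon 1: UCU Ser / UCU Ser — identical.
Codon 2: UGU Cys / UGU Cys — identical.
Codon 3: UUG Leu / UUC Phe — nonsynonymous.
Codon 4: UUA Leu / UUA Leu — identical.
Codon 5: UGC Cys / UGC Cys — identical.
Codon 6: CCA Pro / CCA Pro — identical.
Codon 7: GCU Ala / GCU Ala — identical.
Codon 8: GUA Val / GUA Val — identical.
Codon 9: CGU Arg / AGG Arg — synonymous.
Codon 10: UUA Leu / UUA Leu — identical.
Nonsynonymous differences: 1 → different protein.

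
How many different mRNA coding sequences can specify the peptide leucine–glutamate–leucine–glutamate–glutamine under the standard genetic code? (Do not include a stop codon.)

Leu: 6 codons.
Glu: 2 codons.
Leu: 6 codons.
Glu: 2 codons.
Gln: 2 codons.
6 × 2 × 6 × 2 × 2 = 288.

288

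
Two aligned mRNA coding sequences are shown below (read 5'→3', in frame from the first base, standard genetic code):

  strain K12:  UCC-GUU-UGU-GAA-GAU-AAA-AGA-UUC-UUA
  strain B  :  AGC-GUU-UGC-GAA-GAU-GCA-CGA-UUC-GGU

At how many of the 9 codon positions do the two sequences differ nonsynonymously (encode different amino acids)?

2

Codon 1: UCC Ser / AGC Ser — synonymous.
Codon 2: GUU Val / GUU Val — identical.
Codon 3: UGU Cys / UGC Cys — synonymous.
Codon 4: GAA Glu / GAA Glu — identical.
Codon 5: GAU Asp / GAU Asp — identical.
Codon 6: AAA Lys / GCA Ala — nonsynonymous.
Codon 7: AGA Arg / CGA Arg — synonymous.
Codon 8: UUC Phe / UUC Phe — identical.
Codon 9: UUA Leu / GGU Gly — nonsynonymous.
Nonsynonymous differences: 2.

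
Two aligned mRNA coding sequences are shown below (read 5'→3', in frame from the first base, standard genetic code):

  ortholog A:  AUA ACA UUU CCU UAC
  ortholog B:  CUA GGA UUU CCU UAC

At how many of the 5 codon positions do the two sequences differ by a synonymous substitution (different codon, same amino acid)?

0

Codon 1: AUA Ile / CUA Leu — nonsynonymous.
Codon 2: ACA Thr / GGA Gly — nonsynonymous.
Codon 3: UUU Phe / UUU Phe — identical.
Codon 4: CCU Pro / CCU Pro — identical.
Codon 5: UAC Tyr / UAC Tyr — identical.
Synonymous differences: 0.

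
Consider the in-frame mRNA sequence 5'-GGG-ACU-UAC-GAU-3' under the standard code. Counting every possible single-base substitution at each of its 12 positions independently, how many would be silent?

8

Codon 1 (GGG, Gly): 3 synonymous substitutions.
Codon 2 (ACU, Thr): 3 synonymous substitutions.
Codon 3 (UAC, Tyr): 1 synonymous substitution.
Codon 4 (GAU, Asp): 1 synonymous substitution.
Total: 3 + 3 + 1 + 1 = 8.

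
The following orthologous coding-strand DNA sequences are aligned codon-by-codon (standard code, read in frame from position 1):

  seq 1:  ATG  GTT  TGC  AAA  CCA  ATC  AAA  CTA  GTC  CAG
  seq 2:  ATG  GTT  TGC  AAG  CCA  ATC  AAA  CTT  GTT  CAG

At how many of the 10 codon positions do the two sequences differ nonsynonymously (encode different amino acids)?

Codon 1: ATG Met / ATG Met — identical.
Codon 2: GTT Val / GTT Val — identical.
Codon 3: TGC Cys / TGC Cys — identical.
Codon 4: AAA Lys / AAG Lys — synonymous.
Codon 5: CCA Pro / CCA Pro — identical.
Codon 6: ATC Ile / ATC Ile — identical.
Codon 7: AAA Lys / AAA Lys — identical.
Codon 8: CTA Leu / CTT Leu — synonymous.
Codon 9: GTC Val / GTT Val — synonymous.
Codon 10: CAG Gln / CAG Gln — identical.
Nonsynonymous differences: 0.

0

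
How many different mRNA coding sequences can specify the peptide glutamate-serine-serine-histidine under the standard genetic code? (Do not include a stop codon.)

144

Glu: 2 codons.
Ser: 6 codons.
Ser: 6 codons.
His: 2 codons.
2 × 6 × 6 × 2 = 144.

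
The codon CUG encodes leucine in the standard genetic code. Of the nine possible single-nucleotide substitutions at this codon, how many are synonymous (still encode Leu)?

4

Position 1: UUG → 1 synonymous.
Position 2: none → 0 synonymous.
Position 3: CUU, CUC, CUA → 3 synonymous.
Total: 1 + 0 + 3 = 4.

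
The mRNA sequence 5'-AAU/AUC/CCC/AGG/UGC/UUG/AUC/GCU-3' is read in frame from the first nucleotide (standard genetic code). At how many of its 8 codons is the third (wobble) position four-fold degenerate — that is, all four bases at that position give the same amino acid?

Codon 1 AAU (Asn): third position 2-fold.
Codon 2 AUC (Ile): third position 3-fold.
Codon 3 CCC (Pro): third position 4-fold.
Codon 4 AGG (Arg): third position 2-fold.
Codon 5 UGC (Cys): third position 2-fold.
Codon 6 UUG (Leu): third position 2-fold.
Codon 7 AUC (Ile): third position 3-fold.
Codon 8 GCU (Ala): third position 4-fold.
Four-fold degenerate third positions: 2.

2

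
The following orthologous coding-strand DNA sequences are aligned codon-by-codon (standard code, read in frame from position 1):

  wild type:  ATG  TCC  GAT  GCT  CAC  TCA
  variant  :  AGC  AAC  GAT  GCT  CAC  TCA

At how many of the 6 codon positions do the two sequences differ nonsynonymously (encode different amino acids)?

2

Codon 1: ATG Met / AGC Ser — nonsynonymous.
Codon 2: TCC Ser / AAC Asn — nonsynonymous.
Codon 3: GAT Asp / GAT Asp — identical.
Codon 4: GCT Ala / GCT Ala — identical.
Codon 5: CAC His / CAC His — identical.
Codon 6: TCA Ser / TCA Ser — identical.
Nonsynonymous differences: 2.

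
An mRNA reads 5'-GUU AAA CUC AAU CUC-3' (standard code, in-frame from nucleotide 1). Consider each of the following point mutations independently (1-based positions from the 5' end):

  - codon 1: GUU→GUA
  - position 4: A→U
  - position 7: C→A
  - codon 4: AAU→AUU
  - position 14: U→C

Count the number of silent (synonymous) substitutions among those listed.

1

Codon 1: GUU (Val) → GUA (Val) — synonymous.
Codon 2: AAA (Lys) → UAA (Stop) — nonsense.
Codon 3: CUC (Leu) → AUC (Ile) — missense.
Codon 4: AAU (Asn) → AUU (Ile) — missense.
Codon 5: CUC (Leu) → CCC (Pro) — missense.
Synonymous: 1 of 5.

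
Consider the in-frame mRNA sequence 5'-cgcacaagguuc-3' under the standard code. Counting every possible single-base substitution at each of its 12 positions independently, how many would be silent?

Codon 1 (CGC, Arg): 3 synonymous substitutions.
Codon 2 (ACA, Thr): 3 synonymous substitutions.
Codon 3 (AGG, Arg): 2 synonymous substitutions.
Codon 4 (UUC, Phe): 1 synonymous substitution.
Total: 3 + 3 + 2 + 1 = 9.

9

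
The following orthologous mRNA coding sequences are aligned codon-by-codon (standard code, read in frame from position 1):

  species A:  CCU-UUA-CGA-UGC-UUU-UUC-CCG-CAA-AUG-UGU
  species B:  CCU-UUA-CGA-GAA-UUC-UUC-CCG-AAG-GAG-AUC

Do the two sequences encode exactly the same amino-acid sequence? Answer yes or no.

Codon 1: CCU Pro / CCU Pro — identical.
Codon 2: UUA Leu / UUA Leu — identical.
Codon 3: CGA Arg / CGA Arg — identical.
Codon 4: UGC Cys / GAA Glu — nonsynonymous.
Codon 5: UUU Phe / UUC Phe — synonymous.
Codon 6: UUC Phe / UUC Phe — identical.
Codon 7: CCG Pro / CCG Pro — identical.
Codon 8: CAA Gln / AAG Lys — nonsynonymous.
Codon 9: AUG Met / GAG Glu — nonsynonymous.
Codon 10: UGU Cys / AUC Ile — nonsynonymous.
Nonsynonymous differences: 4 → different protein.

no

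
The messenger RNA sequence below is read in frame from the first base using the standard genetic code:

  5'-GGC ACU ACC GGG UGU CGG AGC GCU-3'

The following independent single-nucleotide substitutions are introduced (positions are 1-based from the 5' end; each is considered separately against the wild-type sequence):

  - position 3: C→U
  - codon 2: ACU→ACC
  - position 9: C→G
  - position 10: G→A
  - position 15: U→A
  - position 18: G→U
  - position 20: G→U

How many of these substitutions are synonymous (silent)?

4

Codon 1: GGC (Gly) → GGU (Gly) — synonymous.
Codon 2: ACU (Thr) → ACC (Thr) — synonymous.
Codon 3: ACC (Thr) → ACG (Thr) — synonymous.
Codon 4: GGG (Gly) → AGG (Arg) — missense.
Codon 5: UGU (Cys) → UGA (Stop) — nonsense.
Codon 6: CGG (Arg) → CGU (Arg) — synonymous.
Codon 7: AGC (Ser) → AUC (Ile) — missense.
Synonymous: 4 of 7.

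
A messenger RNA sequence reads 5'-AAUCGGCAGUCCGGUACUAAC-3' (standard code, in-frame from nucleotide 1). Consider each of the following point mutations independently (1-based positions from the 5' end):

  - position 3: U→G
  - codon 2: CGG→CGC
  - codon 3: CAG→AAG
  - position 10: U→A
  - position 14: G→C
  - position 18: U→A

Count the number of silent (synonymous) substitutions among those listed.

Codon 1: AAU (Asn) → AAG (Lys) — missense.
Codon 2: CGG (Arg) → CGC (Arg) — synonymous.
Codon 3: CAG (Gln) → AAG (Lys) — missense.
Codon 4: UCC (Ser) → ACC (Thr) — missense.
Codon 5: GGU (Gly) → GCU (Ala) — missense.
Codon 6: ACU (Thr) → ACA (Thr) — synonymous.
Synonymous: 2 of 6.

2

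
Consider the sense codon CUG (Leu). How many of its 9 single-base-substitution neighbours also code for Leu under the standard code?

4

Position 1: UUG → 1 synonymous.
Position 2: none → 0 synonymous.
Position 3: CUU, CUC, CUA → 3 synonymous.
Total: 1 + 0 + 3 = 4.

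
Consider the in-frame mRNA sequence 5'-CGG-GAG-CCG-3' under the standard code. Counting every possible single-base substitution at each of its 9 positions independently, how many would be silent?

8

Codon 1 (CGG, Arg): 4 synonymous substitutions.
Codon 2 (GAG, Glu): 1 synonymous substitution.
Codon 3 (CCG, Pro): 3 synonymous substitutions.
Total: 4 + 1 + 3 = 8.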